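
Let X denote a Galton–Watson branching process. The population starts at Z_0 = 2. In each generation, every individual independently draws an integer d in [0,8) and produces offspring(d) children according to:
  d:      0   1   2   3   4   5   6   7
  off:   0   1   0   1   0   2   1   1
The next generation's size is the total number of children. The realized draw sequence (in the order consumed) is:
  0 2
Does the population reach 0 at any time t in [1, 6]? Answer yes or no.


yes

gen 0: Z_0=2, draws=[0, 2], offspring=[0, 0], Z_1=0
gen 1: Z_1=0, draws=[], offspring=[], Z_2=0
gen 2: Z_2=0, draws=[], offspring=[], Z_3=0
gen 3: Z_3=0, draws=[], offspring=[], Z_4=0
gen 4: Z_4=0, draws=[], offspring=[], Z_5=0
gen 5: Z_5=0, draws=[], offspring=[], Z_6=0


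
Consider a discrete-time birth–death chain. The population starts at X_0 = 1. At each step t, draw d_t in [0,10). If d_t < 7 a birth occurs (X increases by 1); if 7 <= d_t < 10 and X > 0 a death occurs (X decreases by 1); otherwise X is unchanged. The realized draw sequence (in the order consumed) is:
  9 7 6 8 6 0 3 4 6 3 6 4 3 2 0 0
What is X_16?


t=0: X=1, d=9 → death, X_1=0
t=1: X=0, d=7 → hold, X_2=0
t=2: X=0, d=6 → birth, X_3=1
t=3: X=1, d=8 → death, X_4=0
t=4: X=0, d=6 → birth, X_5=1
t=5: X=1, d=0 → birth, X_6=2
t=6: X=2, d=3 → birth, X_7=3
t=7: X=3, d=4 → birth, X_8=4
t=8: X=4, d=6 → birth, X_9=5
t=9: X=5, d=3 → birth, X_10=6
t=10: X=6, d=6 → birth, X_11=7
t=11: X=7, d=4 → birth, X_12=8
t=12: X=8, d=3 → birth, X_13=9
t=13: X=9, d=2 → birth, X_14=10
t=14: X=10, d=0 → birth, X_15=11
t=15: X=11, d=0 → birth, X_16=12

12


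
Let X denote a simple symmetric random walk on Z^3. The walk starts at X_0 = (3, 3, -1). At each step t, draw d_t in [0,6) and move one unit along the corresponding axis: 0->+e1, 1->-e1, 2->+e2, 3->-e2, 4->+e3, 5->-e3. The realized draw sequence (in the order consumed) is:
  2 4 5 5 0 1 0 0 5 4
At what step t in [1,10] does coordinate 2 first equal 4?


t=0: X=(3, 3, -1), d=2 → +e2, X_1=(3, 4, -1)
t=1: X=(3, 4, -1), d=4 → +e3, X_2=(3, 4, 0)
t=2: X=(3, 4, 0), d=5 → -e3, X_3=(3, 4, -1)
t=3: X=(3, 4, -1), d=5 → -e3, X_4=(3, 4, -2)
t=4: X=(3, 4, -2), d=0 → +e1, X_5=(4, 4, -2)
t=5: X=(4, 4, -2), d=1 → -e1, X_6=(3, 4, -2)
t=6: X=(3, 4, -2), d=0 → +e1, X_7=(4, 4, -2)
t=7: X=(4, 4, -2), d=0 → +e1, X_8=(5, 4, -2)
t=8: X=(5, 4, -2), d=5 → -e3, X_9=(5, 4, -3)
t=9: X=(5, 4, -3), d=4 → +e3, X_10=(5, 4, -2)

1


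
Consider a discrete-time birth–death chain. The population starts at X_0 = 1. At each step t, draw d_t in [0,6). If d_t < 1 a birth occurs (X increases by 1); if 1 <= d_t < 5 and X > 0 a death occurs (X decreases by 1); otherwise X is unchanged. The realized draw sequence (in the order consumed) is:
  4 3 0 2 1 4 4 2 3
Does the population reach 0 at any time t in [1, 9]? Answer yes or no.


t=0: X=1, d=4 → death, X_1=0
t=1: X=0, d=3 → hold, X_2=0
t=2: X=0, d=0 → birth, X_3=1
t=3: X=1, d=2 → death, X_4=0
t=4: X=0, d=1 → hold, X_5=0
t=5: X=0, d=4 → hold, X_6=0
t=6: X=0, d=4 → hold, X_7=0
t=7: X=0, d=2 → hold, X_8=0
t=8: X=0, d=3 → hold, X_9=0

yes


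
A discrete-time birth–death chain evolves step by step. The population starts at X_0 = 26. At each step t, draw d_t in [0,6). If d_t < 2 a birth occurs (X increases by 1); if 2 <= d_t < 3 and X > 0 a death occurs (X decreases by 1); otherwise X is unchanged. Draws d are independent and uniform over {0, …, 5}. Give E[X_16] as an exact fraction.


X can drop by at most 1 per step and X_0 = 26 > T = 16, so X_t >= 26 − t >= 10 > 0 for every t <= 16: the floor at 0 (the 'and X > 0' condition) never binds. Hence X_16 = X_0 + Σ_{t<16} Y_t with i.i.d. increments Y_t = y(d_t) ∈ {+1, −1, 0}.
Outcome values over d=0..5: [1, 1, -1, 0, 0, 0]
Σy = 1, Σy² = 3, M = 6
μ = 1/6 = 1/6,  σ² = 3/6 − (1/6)² = 17/36
E[X_16] = 26 + 16·(1/6) = 86/3

86/3


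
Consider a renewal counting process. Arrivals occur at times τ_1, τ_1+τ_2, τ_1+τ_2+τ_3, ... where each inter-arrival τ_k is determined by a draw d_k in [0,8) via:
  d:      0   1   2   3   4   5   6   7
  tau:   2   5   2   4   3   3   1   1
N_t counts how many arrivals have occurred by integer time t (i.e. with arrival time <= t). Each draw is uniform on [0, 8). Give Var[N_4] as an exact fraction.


39775/65536

Inter-arrival values over d=0..7: [2, 5, 2, 4, 3, 3, 1, 1]
Each d has probability 1/8, so the pmf of τ is: f(1) = 1/4, f(2) = 1/4, f(3) = 1/4, f(4) = 1/8, f(5) = 1/8
Let p_n(j) = P(N_n = j), with p_0 = [1]. Condition on τ_1: p_n(0) = P(τ > n), and for j >= 1, p_n(j) = Σ_{k<=n} f(k)·p_{n−k}(j−1)
p_1 = [3/4, 1/4]  (j = 0..1)
p_2 = [1/2, 7/16, 1/16]  (j = 0..2)
p_3 = [1/4, 9/16, 11/64, 1/64]  (j = 0..3)
p_4 = [1/8, 1/2, 5/16, 15/256, 1/256]  (j = 0..4)
E[N_4] = Σ j·p_4(j) = 337/256;  E[N_4²] = Σ j²·p_4(j) = 599/256
Var[N_4] = 599/256 − (337/256)² = 39775/65536


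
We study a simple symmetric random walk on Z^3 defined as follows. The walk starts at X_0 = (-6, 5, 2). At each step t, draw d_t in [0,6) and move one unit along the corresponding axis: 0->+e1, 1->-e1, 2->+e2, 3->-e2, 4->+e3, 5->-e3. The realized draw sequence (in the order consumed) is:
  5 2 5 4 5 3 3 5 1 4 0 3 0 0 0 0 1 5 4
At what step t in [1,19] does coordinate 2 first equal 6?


t=0: X=(-6, 5, 2), d=5 → -e3, X_1=(-6, 5, 1)
t=1: X=(-6, 5, 1), d=2 → +e2, X_2=(-6, 6, 1)
t=2: X=(-6, 6, 1), d=5 → -e3, X_3=(-6, 6, 0)
t=3: X=(-6, 6, 0), d=4 → +e3, X_4=(-6, 6, 1)
t=4: X=(-6, 6, 1), d=5 → -e3, X_5=(-6, 6, 0)
t=5: X=(-6, 6, 0), d=3 → -e2, X_6=(-6, 5, 0)
t=6: X=(-6, 5, 0), d=3 → -e2, X_7=(-6, 4, 0)
t=7: X=(-6, 4, 0), d=5 → -e3, X_8=(-6, 4, -1)
t=8: X=(-6, 4, -1), d=1 → -e1, X_9=(-7, 4, -1)
t=9: X=(-7, 4, -1), d=4 → +e3, X_10=(-7, 4, 0)
t=10: X=(-7, 4, 0), d=0 → +e1, X_11=(-6, 4, 0)
t=11: X=(-6, 4, 0), d=3 → -e2, X_12=(-6, 3, 0)
t=12: X=(-6, 3, 0), d=0 → +e1, X_13=(-5, 3, 0)
t=13: X=(-5, 3, 0), d=0 → +e1, X_14=(-4, 3, 0)
t=14: X=(-4, 3, 0), d=0 → +e1, X_15=(-3, 3, 0)
t=15: X=(-3, 3, 0), d=0 → +e1, X_16=(-2, 3, 0)
t=16: X=(-2, 3, 0), d=1 → -e1, X_17=(-3, 3, 0)
t=17: X=(-3, 3, 0), d=5 → -e3, X_18=(-3, 3, -1)
t=18: X=(-3, 3, -1), d=4 → +e3, X_19=(-3, 3, 0)

2


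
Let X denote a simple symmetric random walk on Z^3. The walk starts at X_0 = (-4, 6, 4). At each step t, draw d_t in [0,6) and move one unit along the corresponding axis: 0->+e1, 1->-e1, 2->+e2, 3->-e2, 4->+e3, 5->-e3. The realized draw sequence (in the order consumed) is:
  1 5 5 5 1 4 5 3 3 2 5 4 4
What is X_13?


(-6, 5, 2)

t=0: X=(-4, 6, 4), d=1 → -e1, X_1=(-5, 6, 4)
t=1: X=(-5, 6, 4), d=5 → -e3, X_2=(-5, 6, 3)
t=2: X=(-5, 6, 3), d=5 → -e3, X_3=(-5, 6, 2)
t=3: X=(-5, 6, 2), d=5 → -e3, X_4=(-5, 6, 1)
t=4: X=(-5, 6, 1), d=1 → -e1, X_5=(-6, 6, 1)
t=5: X=(-6, 6, 1), d=4 → +e3, X_6=(-6, 6, 2)
t=6: X=(-6, 6, 2), d=5 → -e3, X_7=(-6, 6, 1)
t=7: X=(-6, 6, 1), d=3 → -e2, X_8=(-6, 5, 1)
t=8: X=(-6, 5, 1), d=3 → -e2, X_9=(-6, 4, 1)
t=9: X=(-6, 4, 1), d=2 → +e2, X_10=(-6, 5, 1)
t=10: X=(-6, 5, 1), d=5 → -e3, X_11=(-6, 5, 0)
t=11: X=(-6, 5, 0), d=4 → +e3, X_12=(-6, 5, 1)
t=12: X=(-6, 5, 1), d=4 → +e3, X_13=(-6, 5, 2)


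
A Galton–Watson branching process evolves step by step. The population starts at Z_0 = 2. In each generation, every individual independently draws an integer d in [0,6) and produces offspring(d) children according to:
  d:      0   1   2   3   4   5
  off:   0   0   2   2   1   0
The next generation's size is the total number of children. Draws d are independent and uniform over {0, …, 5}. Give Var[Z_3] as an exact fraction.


65975/23328

Outcome values over d=0..5: [0, 0, 2, 2, 1, 0]
Σy = 5, Σy² = 9, M = 6
μ = 5/6 = 5/6,  σ² = 9/6 − (5/6)² = 29/36
V_0 = 0, E_0 = 2
V_1 = 29/36·E_0 + (5/6)²·V_0 = 29/18;  E_1 = 5/3
V_2 = 29/36·E_1 + (5/6)²·V_1 = 1595/648;  E_2 = 25/18
V_3 = 29/36·E_2 + (5/6)²·V_2 = 65975/23328;  E_3 = 125/108


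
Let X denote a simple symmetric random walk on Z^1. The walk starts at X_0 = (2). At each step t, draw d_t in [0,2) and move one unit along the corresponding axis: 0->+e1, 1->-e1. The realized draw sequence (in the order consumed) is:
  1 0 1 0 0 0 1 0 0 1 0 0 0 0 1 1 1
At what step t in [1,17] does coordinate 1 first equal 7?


t=0: X=(2), d=1 → -e1, X_1=(1)
t=1: X=(1), d=0 → +e1, X_2=(2)
t=2: X=(2), d=1 → -e1, X_3=(1)
t=3: X=(1), d=0 → +e1, X_4=(2)
t=4: X=(2), d=0 → +e1, X_5=(3)
t=5: X=(3), d=0 → +e1, X_6=(4)
t=6: X=(4), d=1 → -e1, X_7=(3)
t=7: X=(3), d=0 → +e1, X_8=(4)
t=8: X=(4), d=0 → +e1, X_9=(5)
t=9: X=(5), d=1 → -e1, X_10=(4)
t=10: X=(4), d=0 → +e1, X_11=(5)
t=11: X=(5), d=0 → +e1, X_12=(6)
t=12: X=(6), d=0 → +e1, X_13=(7)
t=13: X=(7), d=0 → +e1, X_14=(8)
t=14: X=(8), d=1 → -e1, X_15=(7)
t=15: X=(7), d=1 → -e1, X_16=(6)
t=16: X=(6), d=1 → -e1, X_17=(5)

13


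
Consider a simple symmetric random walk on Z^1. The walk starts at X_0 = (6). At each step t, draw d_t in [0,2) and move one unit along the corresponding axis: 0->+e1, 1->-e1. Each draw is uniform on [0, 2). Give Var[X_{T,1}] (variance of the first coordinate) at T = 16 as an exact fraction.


16

Outcome values over d=0..1: [1, -1]
Σy = 0, Σy² = 2, M = 2
μ = 0/2 = 0,  σ² = 2/2 − (0)² = 1
Independent increments: Var[X_16] = 16·σ² = 16·(1) = 16


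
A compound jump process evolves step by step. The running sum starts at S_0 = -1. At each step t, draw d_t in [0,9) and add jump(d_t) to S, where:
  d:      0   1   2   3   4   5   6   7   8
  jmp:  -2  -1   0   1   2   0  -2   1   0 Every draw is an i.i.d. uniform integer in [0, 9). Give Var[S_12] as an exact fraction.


Outcome values over d=0..8: [-2, -1, 0, 1, 2, 0, -2, 1, 0]
Σy = -1, Σy² = 15, M = 9
μ = -1/9 = -1/9,  σ² = 15/9 − (-1/9)² = 134/81
Independent increments: Var[S_12] = 12·σ² = 12·(134/81) = 536/27

536/27


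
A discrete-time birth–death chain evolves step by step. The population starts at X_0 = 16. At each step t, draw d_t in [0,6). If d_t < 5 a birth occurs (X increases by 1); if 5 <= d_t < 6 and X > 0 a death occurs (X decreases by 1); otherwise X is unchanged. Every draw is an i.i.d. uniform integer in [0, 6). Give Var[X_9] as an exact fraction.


5

X can drop by at most 1 per step and X_0 = 16 > T = 9, so X_t >= 16 − t >= 7 > 0 for every t <= 9: the floor at 0 (the 'and X > 0' condition) never binds. Hence X_9 = X_0 + Σ_{t<9} Y_t with i.i.d. increments Y_t = y(d_t) ∈ {+1, −1, 0}.
Outcome values over d=0..5: [1, 1, 1, 1, 1, -1]
Σy = 4, Σy² = 6, M = 6
μ = 4/6 = 2/3,  σ² = 6/6 − (2/3)² = 5/9
Independent increments: Var[X_9] = 9·σ² = 9·(5/9) = 5


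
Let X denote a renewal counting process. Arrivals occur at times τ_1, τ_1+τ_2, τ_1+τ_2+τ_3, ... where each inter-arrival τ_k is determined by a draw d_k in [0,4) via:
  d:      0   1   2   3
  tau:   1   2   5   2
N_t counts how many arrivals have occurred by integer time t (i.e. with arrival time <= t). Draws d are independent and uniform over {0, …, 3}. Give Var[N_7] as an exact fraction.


283497383/268435456

Inter-arrival values over d=0..3: [1, 2, 5, 2]
Each d has probability 1/4, so the pmf of τ is: f(1) = 1/4, f(2) = 1/2, f(5) = 1/4
Let p_n(j) = P(N_n = j), with p_0 = [1]. Condition on τ_1: p_n(0) = P(τ > n), and for j >= 1, p_n(j) = Σ_{k<=n} f(k)·p_{n−k}(j−1)
p_1 = [3/4, 1/4]  (j = 0..1)
p_2 = [1/4, 11/16, 1/16]  (j = 0..2)
p_3 = [1/4, 7/16, 19/64, 1/64]  (j = 0..3)
p_4 = [1/4, 3/16, 29/64, 27/256, 1/256]  (j = 0..4)
p_5 = [0, 7/16, 17/64, 67/256, 35/1024, 1/1024]  (j = 0..5)
p_6 = [0, 5/16, 17/64, 75/256, 121/1024, 43/4096, 1/4096]  (j = 0..6)
p_7 = [0, 1/16, 15/32, 55/256, 209/1024, 191/4096, 51/16384, 1/16384]  (j = 0..7)
E[N_7] = Σ j·p_7(j) = 44453/16384;  E[N_7²] = Σ j²·p_7(j) = 137913/16384
Var[N_7] = 137913/16384 − (44453/16384)² = 283497383/268435456


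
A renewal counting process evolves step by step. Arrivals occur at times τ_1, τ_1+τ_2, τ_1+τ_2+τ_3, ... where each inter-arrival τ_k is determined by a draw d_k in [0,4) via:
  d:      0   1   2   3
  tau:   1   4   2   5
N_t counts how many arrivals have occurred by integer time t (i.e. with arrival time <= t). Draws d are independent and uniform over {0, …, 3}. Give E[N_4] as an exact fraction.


Inter-arrival values over d=0..3: [1, 4, 2, 5]
Each d has probability 1/4, so the pmf of τ is: f(1) = 1/4, f(2) = 1/4, f(4) = 1/4, f(5) = 1/4
Renewal equation for m(n) = E[N_n]: condition on τ_1 = k (if k <= n, one arrival plus a fresh copy on the remaining n−k steps): m(n) = F(n) + Σ_{k<=n} f(k)·m(n−k), where F(n) = P(τ <= n) and m(0) = 0
m(1) = F(1) = 1/4
m(2) = F(2) + f(1)·m(1) = 1/2 + 1/4·1/4 = 9/16
m(3) = F(3) + f(1)·m(2) + f(2)·m(1) = 1/2 + 1/4·9/16 + 1/4·1/4 = 45/64
m(4) = F(4) + f(1)·m(3) + f(2)·m(2) = 3/4 + 1/4·45/64 + 1/4·9/16 = 273/256
E[N_4] = m(4) = 273/256

273/256


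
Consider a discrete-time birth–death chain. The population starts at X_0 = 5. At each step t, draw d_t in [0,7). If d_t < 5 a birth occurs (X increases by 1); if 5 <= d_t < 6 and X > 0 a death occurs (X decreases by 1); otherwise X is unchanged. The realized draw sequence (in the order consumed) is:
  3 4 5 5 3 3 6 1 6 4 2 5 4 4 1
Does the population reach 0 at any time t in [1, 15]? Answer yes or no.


no

t=0: X=5, d=3 → birth, X_1=6
t=1: X=6, d=4 → birth, X_2=7
t=2: X=7, d=5 → death, X_3=6
t=3: X=6, d=5 → death, X_4=5
t=4: X=5, d=3 → birth, X_5=6
t=5: X=6, d=3 → birth, X_6=7
t=6: X=7, d=6 → hold, X_7=7
t=7: X=7, d=1 → birth, X_8=8
t=8: X=8, d=6 → hold, X_9=8
t=9: X=8, d=4 → birth, X_10=9
t=10: X=9, d=2 → birth, X_11=10
t=11: X=10, d=5 → death, X_12=9
t=12: X=9, d=4 → birth, X_13=10
t=13: X=10, d=4 → birth, X_14=11
t=14: X=11, d=1 → birth, X_15=12


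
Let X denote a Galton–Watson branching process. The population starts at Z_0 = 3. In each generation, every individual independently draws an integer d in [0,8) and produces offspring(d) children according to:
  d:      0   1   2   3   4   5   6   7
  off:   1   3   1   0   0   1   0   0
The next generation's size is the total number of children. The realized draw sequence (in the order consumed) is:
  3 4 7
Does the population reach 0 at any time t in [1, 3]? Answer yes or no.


gen 0: Z_0=3, draws=[3, 4, 7], offspring=[0, 0, 0], Z_1=0
gen 1: Z_1=0, draws=[], offspring=[], Z_2=0
gen 2: Z_2=0, draws=[], offspring=[], Z_3=0

yes


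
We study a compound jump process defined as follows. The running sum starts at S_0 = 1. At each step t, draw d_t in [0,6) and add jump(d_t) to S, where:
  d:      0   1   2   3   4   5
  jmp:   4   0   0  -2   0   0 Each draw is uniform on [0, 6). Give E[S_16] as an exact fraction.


19/3

Outcome values over d=0..5: [4, 0, 0, -2, 0, 0]
Σy = 2, Σy² = 20, M = 6
μ = 2/6 = 1/3,  σ² = 20/6 − (1/3)² = 29/9
E[S_16] = 1 + 16·(1/3) = 19/3


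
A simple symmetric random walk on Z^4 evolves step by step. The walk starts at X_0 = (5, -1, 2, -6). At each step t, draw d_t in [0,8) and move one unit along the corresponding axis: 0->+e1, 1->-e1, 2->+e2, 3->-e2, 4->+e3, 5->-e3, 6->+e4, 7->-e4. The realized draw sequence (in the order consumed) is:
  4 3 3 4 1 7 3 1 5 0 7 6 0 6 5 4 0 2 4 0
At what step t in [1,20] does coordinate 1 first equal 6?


t=0: X=(5, -1, 2, -6), d=4 → +e3, X_1=(5, -1, 3, -6)
t=1: X=(5, -1, 3, -6), d=3 → -e2, X_2=(5, -2, 3, -6)
t=2: X=(5, -2, 3, -6), d=3 → -e2, X_3=(5, -3, 3, -6)
t=3: X=(5, -3, 3, -6), d=4 → +e3, X_4=(5, -3, 4, -6)
t=4: X=(5, -3, 4, -6), d=1 → -e1, X_5=(4, -3, 4, -6)
t=5: X=(4, -3, 4, -6), d=7 → -e4, X_6=(4, -3, 4, -7)
t=6: X=(4, -3, 4, -7), d=3 → -e2, X_7=(4, -4, 4, -7)
t=7: X=(4, -4, 4, -7), d=1 → -e1, X_8=(3, -4, 4, -7)
t=8: X=(3, -4, 4, -7), d=5 → -e3, X_9=(3, -4, 3, -7)
t=9: X=(3, -4, 3, -7), d=0 → +e1, X_10=(4, -4, 3, -7)
t=10: X=(4, -4, 3, -7), d=7 → -e4, X_11=(4, -4, 3, -8)
t=11: X=(4, -4, 3, -8), d=6 → +e4, X_12=(4, -4, 3, -7)
t=12: X=(4, -4, 3, -7), d=0 → +e1, X_13=(5, -4, 3, -7)
t=13: X=(5, -4, 3, -7), d=6 → +e4, X_14=(5, -4, 3, -6)
t=14: X=(5, -4, 3, -6), d=5 → -e3, X_15=(5, -4, 2, -6)
t=15: X=(5, -4, 2, -6), d=4 → +e3, X_16=(5, -4, 3, -6)
t=16: X=(5, -4, 3, -6), d=0 → +e1, X_17=(6, -4, 3, -6)
t=17: X=(6, -4, 3, -6), d=2 → +e2, X_18=(6, -3, 3, -6)
t=18: X=(6, -3, 3, -6), d=4 → +e3, X_19=(6, -3, 4, -6)
t=19: X=(6, -3, 4, -6), d=0 → +e1, X_20=(7, -3, 4, -6)

17


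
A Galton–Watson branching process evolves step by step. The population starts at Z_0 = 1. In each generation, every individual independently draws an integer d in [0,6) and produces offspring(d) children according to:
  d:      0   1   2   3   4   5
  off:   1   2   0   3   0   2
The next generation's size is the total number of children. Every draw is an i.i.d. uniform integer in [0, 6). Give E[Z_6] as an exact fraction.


Outcome values over d=0..5: [1, 2, 0, 3, 0, 2]
Σy = 8, Σy² = 18, M = 6
μ = 8/6 = 4/3,  σ² = 18/6 − (4/3)² = 11/9
E[Z_0] = 1
E[Z_1] = 4/3·E[Z_0] = 4/3
E[Z_2] = 4/3·E[Z_1] = 16/9
E[Z_3] = 4/3·E[Z_2] = 64/27
E[Z_4] = 4/3·E[Z_3] = 256/81
E[Z_5] = 4/3·E[Z_4] = 1024/243
E[Z_6] = 4/3·E[Z_5] = 4096/729

4096/729


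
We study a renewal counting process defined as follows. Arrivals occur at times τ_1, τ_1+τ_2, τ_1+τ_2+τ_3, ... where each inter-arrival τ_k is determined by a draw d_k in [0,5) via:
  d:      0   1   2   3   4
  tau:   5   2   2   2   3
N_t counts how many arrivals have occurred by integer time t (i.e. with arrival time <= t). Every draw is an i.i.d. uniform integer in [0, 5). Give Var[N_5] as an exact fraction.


6/25

Inter-arrival values over d=0..4: [5, 2, 2, 2, 3]
Each d has probability 1/5, so the pmf of τ is: f(2) = 3/5, f(3) = 1/5, f(5) = 1/5
Let p_n(j) = P(N_n = j), with p_0 = [1]. Condition on τ_1: p_n(0) = P(τ > n), and for j >= 1, p_n(j) = Σ_{k<=n} f(k)·p_{n−k}(j−1)
p_1 = [1]  (j = 0)
p_2 = [2/5, 3/5]  (j = 0..1)
p_3 = [1/5, 4/5]  (j = 0..1)
p_4 = [1/5, 11/25, 9/25]  (j = 0..2)
p_5 = [0, 2/5, 3/5]  (j = 0..2)
E[N_5] = Σ j·p_5(j) = 8/5;  E[N_5²] = Σ j²·p_5(j) = 14/5
Var[N_5] = 14/5 − (8/5)² = 6/25


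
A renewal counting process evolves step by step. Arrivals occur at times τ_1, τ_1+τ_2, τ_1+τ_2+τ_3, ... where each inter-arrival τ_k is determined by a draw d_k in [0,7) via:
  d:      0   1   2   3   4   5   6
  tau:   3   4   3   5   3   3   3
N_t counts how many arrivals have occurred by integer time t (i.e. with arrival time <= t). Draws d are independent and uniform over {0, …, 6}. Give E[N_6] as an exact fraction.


74/49

Inter-arrival values over d=0..6: [3, 4, 3, 5, 3, 3, 3]
Each d has probability 1/7, so the pmf of τ is: f(3) = 5/7, f(4) = 1/7, f(5) = 1/7
Renewal equation for m(n) = E[N_n]: condition on τ_1 = k (if k <= n, one arrival plus a fresh copy on the remaining n−k steps): m(n) = F(n) + Σ_{k<=n} f(k)·m(n−k), where F(n) = P(τ <= n) and m(0) = 0
m(1) = F(1) = 0
m(2) = F(2) = 0
m(3) = F(3) = 5/7
m(4) = F(4) = 6/7
m(5) = F(5) = 1
m(6) = F(6) + f(3)·m(3) = 1 + 5/7·5/7 = 74/49
E[N_6] = m(6) = 74/49


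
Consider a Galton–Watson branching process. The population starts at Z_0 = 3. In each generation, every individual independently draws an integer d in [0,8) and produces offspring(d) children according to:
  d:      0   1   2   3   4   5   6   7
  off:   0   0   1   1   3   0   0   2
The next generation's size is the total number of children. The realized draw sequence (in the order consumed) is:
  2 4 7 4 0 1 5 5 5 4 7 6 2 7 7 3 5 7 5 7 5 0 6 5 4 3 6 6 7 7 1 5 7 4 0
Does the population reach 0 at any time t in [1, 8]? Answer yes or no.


gen 0: Z_0=3, draws=[2, 4, 7], offspring=[1, 3, 2], Z_1=6
gen 1: Z_1=6, draws=[4, 0, 1, 5, 5, 5], offspring=[3, 0, 0, 0, 0, 0], Z_2=3
gen 2: Z_2=3, draws=[4, 7, 6], offspring=[3, 2, 0], Z_3=5
gen 3: Z_3=5, draws=[2, 7, 7, 3, 5], offspring=[1, 2, 2, 1, 0], Z_4=6
gen 4: Z_4=6, draws=[7, 5, 7, 5, 0, 6], offspring=[2, 0, 2, 0, 0, 0], Z_5=4
gen 5: Z_5=4, draws=[5, 4, 3, 6], offspring=[0, 3, 1, 0], Z_6=4
gen 6: Z_6=4, draws=[6, 7, 7, 1], offspring=[0, 2, 2, 0], Z_7=4
gen 7: Z_7=4, draws=[5, 7, 4, 0], offspring=[0, 2, 3, 0], Z_8=5

no


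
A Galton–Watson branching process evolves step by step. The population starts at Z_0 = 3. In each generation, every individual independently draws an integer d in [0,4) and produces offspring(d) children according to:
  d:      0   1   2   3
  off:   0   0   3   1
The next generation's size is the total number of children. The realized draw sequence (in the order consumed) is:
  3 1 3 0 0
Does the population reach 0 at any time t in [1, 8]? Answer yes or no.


gen 0: Z_0=3, draws=[3, 1, 3], offspring=[1, 0, 1], Z_1=2
gen 1: Z_1=2, draws=[0, 0], offspring=[0, 0], Z_2=0
gen 2: Z_2=0, draws=[], offspring=[], Z_3=0
gen 3: Z_3=0, draws=[], offspring=[], Z_4=0
gen 4: Z_4=0, draws=[], offspring=[], Z_5=0
gen 5: Z_5=0, draws=[], offspring=[], Z_6=0
gen 6: Z_6=0, draws=[], offspring=[], Z_7=0
gen 7: Z_7=0, draws=[], offspring=[], Z_8=0

yes


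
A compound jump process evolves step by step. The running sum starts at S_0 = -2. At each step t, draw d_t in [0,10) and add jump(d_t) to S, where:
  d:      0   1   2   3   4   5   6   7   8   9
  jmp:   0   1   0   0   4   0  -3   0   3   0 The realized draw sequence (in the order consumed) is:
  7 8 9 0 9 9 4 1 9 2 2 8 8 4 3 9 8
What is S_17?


19

t=0: S=-2, d=7, jump=0, S_1=-2
t=1: S=-2, d=8, jump=3, S_2=1
t=2: S=1, d=9, jump=0, S_3=1
t=3: S=1, d=0, jump=0, S_4=1
t=4: S=1, d=9, jump=0, S_5=1
t=5: S=1, d=9, jump=0, S_6=1
t=6: S=1, d=4, jump=4, S_7=5
t=7: S=5, d=1, jump=1, S_8=6
t=8: S=6, d=9, jump=0, S_9=6
t=9: S=6, d=2, jump=0, S_10=6
t=10: S=6, d=2, jump=0, S_11=6
t=11: S=6, d=8, jump=3, S_12=9
t=12: S=9, d=8, jump=3, S_13=12
t=13: S=12, d=4, jump=4, S_14=16
t=14: S=16, d=3, jump=0, S_15=16
t=15: S=16, d=9, jump=0, S_16=16
t=16: S=16, d=8, jump=3, S_17=19


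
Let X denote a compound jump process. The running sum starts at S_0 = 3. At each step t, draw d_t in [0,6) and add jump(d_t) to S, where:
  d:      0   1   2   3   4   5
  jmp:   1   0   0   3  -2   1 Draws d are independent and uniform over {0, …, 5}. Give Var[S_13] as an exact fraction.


Outcome values over d=0..5: [1, 0, 0, 3, -2, 1]
Σy = 3, Σy² = 15, M = 6
μ = 3/6 = 1/2,  σ² = 15/6 − (1/2)² = 9/4
Independent increments: Var[S_13] = 13·σ² = 13·(9/4) = 117/4

117/4


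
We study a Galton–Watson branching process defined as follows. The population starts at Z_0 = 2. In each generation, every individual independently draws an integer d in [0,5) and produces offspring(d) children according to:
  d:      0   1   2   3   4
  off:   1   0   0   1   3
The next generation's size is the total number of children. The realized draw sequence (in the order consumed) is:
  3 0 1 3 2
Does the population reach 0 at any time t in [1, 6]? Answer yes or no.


yes

gen 0: Z_0=2, draws=[3, 0], offspring=[1, 1], Z_1=2
gen 1: Z_1=2, draws=[1, 3], offspring=[0, 1], Z_2=1
gen 2: Z_2=1, draws=[2], offspring=[0], Z_3=0
gen 3: Z_3=0, draws=[], offspring=[], Z_4=0
gen 4: Z_4=0, draws=[], offspring=[], Z_5=0
gen 5: Z_5=0, draws=[], offspring=[], Z_6=0


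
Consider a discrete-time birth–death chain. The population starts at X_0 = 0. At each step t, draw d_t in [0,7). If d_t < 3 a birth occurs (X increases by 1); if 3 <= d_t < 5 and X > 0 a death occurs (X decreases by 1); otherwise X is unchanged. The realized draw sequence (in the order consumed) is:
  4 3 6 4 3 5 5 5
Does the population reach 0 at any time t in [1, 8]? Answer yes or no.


t=0: X=0, d=4 → hold, X_1=0
t=1: X=0, d=3 → hold, X_2=0
t=2: X=0, d=6 → hold, X_3=0
t=3: X=0, d=4 → hold, X_4=0
t=4: X=0, d=3 → hold, X_5=0
t=5: X=0, d=5 → hold, X_6=0
t=6: X=0, d=5 → hold, X_7=0
t=7: X=0, d=5 → hold, X_8=0

yes


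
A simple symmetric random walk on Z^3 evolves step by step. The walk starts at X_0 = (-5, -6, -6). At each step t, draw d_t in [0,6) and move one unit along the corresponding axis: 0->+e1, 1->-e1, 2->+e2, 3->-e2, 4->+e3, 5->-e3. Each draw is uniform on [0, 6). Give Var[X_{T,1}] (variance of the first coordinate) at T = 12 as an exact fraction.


4

Outcome values over d=0..5: [1, -1, 0, 0, 0, 0]
Σy = 0, Σy² = 2, M = 6
μ = 0/6 = 0,  σ² = 2/6 − (0)² = 1/3
Independent increments: Var[X_12] = 12·σ² = 12·(1/3) = 4


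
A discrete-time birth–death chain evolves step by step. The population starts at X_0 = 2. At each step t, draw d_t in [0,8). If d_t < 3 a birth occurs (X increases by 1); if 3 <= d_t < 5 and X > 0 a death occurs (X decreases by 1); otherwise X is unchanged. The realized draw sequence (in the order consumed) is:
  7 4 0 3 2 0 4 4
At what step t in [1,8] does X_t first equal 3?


6

t=0: X=2, d=7 → hold, X_1=2
t=1: X=2, d=4 → death, X_2=1
t=2: X=1, d=0 → birth, X_3=2
t=3: X=2, d=3 → death, X_4=1
t=4: X=1, d=2 → birth, X_5=2
t=5: X=2, d=0 → birth, X_6=3
t=6: X=3, d=4 → death, X_7=2
t=7: X=2, d=4 → death, X_8=1


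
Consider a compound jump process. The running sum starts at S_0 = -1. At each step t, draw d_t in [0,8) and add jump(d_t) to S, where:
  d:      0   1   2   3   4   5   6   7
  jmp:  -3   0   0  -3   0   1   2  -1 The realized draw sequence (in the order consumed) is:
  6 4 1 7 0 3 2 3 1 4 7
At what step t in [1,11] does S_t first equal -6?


6

t=0: S=-1, d=6, jump=2, S_1=1
t=1: S=1, d=4, jump=0, S_2=1
t=2: S=1, d=1, jump=0, S_3=1
t=3: S=1, d=7, jump=-1, S_4=0
t=4: S=0, d=0, jump=-3, S_5=-3
t=5: S=-3, d=3, jump=-3, S_6=-6
t=6: S=-6, d=2, jump=0, S_7=-6
t=7: S=-6, d=3, jump=-3, S_8=-9
t=8: S=-9, d=1, jump=0, S_9=-9
t=9: S=-9, d=4, jump=0, S_10=-9
t=10: S=-9, d=7, jump=-1, S_11=-10


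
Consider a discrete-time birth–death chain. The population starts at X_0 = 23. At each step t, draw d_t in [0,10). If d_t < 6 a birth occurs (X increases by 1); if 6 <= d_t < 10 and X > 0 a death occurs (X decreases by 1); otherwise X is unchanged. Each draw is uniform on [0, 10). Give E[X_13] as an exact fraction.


128/5

X can drop by at most 1 per step and X_0 = 23 > T = 13, so X_t >= 23 − t >= 10 > 0 for every t <= 13: the floor at 0 (the 'and X > 0' condition) never binds. Hence X_13 = X_0 + Σ_{t<13} Y_t with i.i.d. increments Y_t = y(d_t) ∈ {+1, −1, 0}.
Outcome values over d=0..9: [1, 1, 1, 1, 1, 1, -1, -1, -1, -1]
Σy = 2, Σy² = 10, M = 10
μ = 2/10 = 1/5,  σ² = 10/10 − (1/5)² = 24/25
E[X_13] = 23 + 13·(1/5) = 128/5


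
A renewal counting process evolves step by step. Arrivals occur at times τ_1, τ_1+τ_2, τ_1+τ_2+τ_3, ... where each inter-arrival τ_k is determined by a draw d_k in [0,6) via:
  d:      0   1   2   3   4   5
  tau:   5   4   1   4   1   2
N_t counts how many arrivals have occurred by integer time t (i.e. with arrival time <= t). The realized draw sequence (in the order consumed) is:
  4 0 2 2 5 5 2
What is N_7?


3

draw d_1=4: τ_1=1, arrival time A_1=1
draw d_2=0: τ_2=5, arrival time A_2=6
draw d_3=2: τ_3=1, arrival time A_3=7
draw d_4=2: τ_4=1, arrival time A_4=8
draw d_5=5: τ_5=2, arrival time A_5=10
draw d_6=5: τ_6=2, arrival time A_6=12
draw d_7=2: τ_7=1, arrival time A_7=13
N_t over t=0..7: 0:0 1:1 2:1 3:1 4:1 5:1 6:2 7:3


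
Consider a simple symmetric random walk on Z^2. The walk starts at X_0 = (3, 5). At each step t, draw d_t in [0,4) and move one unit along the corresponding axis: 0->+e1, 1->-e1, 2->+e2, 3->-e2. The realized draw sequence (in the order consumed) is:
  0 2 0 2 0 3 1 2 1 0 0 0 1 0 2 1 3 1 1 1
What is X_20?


t=0: X=(3, 5), d=0 → +e1, X_1=(4, 5)
t=1: X=(4, 5), d=2 → +e2, X_2=(4, 6)
t=2: X=(4, 6), d=0 → +e1, X_3=(5, 6)
t=3: X=(5, 6), d=2 → +e2, X_4=(5, 7)
t=4: X=(5, 7), d=0 → +e1, X_5=(6, 7)
t=5: X=(6, 7), d=3 → -e2, X_6=(6, 6)
t=6: X=(6, 6), d=1 → -e1, X_7=(5, 6)
t=7: X=(5, 6), d=2 → +e2, X_8=(5, 7)
t=8: X=(5, 7), d=1 → -e1, X_9=(4, 7)
t=9: X=(4, 7), d=0 → +e1, X_10=(5, 7)
t=10: X=(5, 7), d=0 → +e1, X_11=(6, 7)
t=11: X=(6, 7), d=0 → +e1, X_12=(7, 7)
t=12: X=(7, 7), d=1 → -e1, X_13=(6, 7)
t=13: X=(6, 7), d=0 → +e1, X_14=(7, 7)
t=14: X=(7, 7), d=2 → +e2, X_15=(7, 8)
t=15: X=(7, 8), d=1 → -e1, X_16=(6, 8)
t=16: X=(6, 8), d=3 → -e2, X_17=(6, 7)
t=17: X=(6, 7), d=1 → -e1, X_18=(5, 7)
t=18: X=(5, 7), d=1 → -e1, X_19=(4, 7)
t=19: X=(4, 7), d=1 → -e1, X_20=(3, 7)

(3, 7)


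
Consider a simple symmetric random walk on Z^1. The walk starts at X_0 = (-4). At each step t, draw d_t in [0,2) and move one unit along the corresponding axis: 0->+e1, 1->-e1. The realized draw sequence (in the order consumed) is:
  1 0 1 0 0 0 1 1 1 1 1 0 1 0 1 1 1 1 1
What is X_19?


t=0: X=(-4), d=1 → -e1, X_1=(-5)
t=1: X=(-5), d=0 → +e1, X_2=(-4)
t=2: X=(-4), d=1 → -e1, X_3=(-5)
t=3: X=(-5), d=0 → +e1, X_4=(-4)
t=4: X=(-4), d=0 → +e1, X_5=(-3)
t=5: X=(-3), d=0 → +e1, X_6=(-2)
t=6: X=(-2), d=1 → -e1, X_7=(-3)
t=7: X=(-3), d=1 → -e1, X_8=(-4)
t=8: X=(-4), d=1 → -e1, X_9=(-5)
t=9: X=(-5), d=1 → -e1, X_10=(-6)
t=10: X=(-6), d=1 → -e1, X_11=(-7)
t=11: X=(-7), d=0 → +e1, X_12=(-6)
t=12: X=(-6), d=1 → -e1, X_13=(-7)
t=13: X=(-7), d=0 → +e1, X_14=(-6)
t=14: X=(-6), d=1 → -e1, X_15=(-7)
t=15: X=(-7), d=1 → -e1, X_16=(-8)
t=16: X=(-8), d=1 → -e1, X_17=(-9)
t=17: X=(-9), d=1 → -e1, X_18=(-10)
t=18: X=(-10), d=1 → -e1, X_19=(-11)

(-11)


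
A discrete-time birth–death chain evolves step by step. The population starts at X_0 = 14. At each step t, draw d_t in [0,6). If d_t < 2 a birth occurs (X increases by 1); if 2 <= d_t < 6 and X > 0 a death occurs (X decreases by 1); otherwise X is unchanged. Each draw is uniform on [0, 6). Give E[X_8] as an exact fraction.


34/3

X can drop by at most 1 per step and X_0 = 14 > T = 8, so X_t >= 14 − t >= 6 > 0 for every t <= 8: the floor at 0 (the 'and X > 0' condition) never binds. Hence X_8 = X_0 + Σ_{t<8} Y_t with i.i.d. increments Y_t = y(d_t) ∈ {+1, −1, 0}.
Outcome values over d=0..5: [1, 1, -1, -1, -1, -1]
Σy = -2, Σy² = 6, M = 6
μ = -2/6 = -1/3,  σ² = 6/6 − (-1/3)² = 8/9
E[X_8] = 14 + 8·(-1/3) = 34/3


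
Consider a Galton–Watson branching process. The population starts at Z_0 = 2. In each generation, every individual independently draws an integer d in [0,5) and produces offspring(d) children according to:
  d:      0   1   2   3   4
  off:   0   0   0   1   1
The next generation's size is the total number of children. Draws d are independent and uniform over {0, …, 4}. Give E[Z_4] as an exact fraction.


Outcome values over d=0..4: [0, 0, 0, 1, 1]
Σy = 2, Σy² = 2, M = 5
μ = 2/5 = 2/5,  σ² = 2/5 − (2/5)² = 6/25
E[Z_0] = 2
E[Z_1] = 2/5·E[Z_0] = 4/5
E[Z_2] = 2/5·E[Z_1] = 8/25
E[Z_3] = 2/5·E[Z_2] = 16/125
E[Z_4] = 2/5·E[Z_3] = 32/625

32/625


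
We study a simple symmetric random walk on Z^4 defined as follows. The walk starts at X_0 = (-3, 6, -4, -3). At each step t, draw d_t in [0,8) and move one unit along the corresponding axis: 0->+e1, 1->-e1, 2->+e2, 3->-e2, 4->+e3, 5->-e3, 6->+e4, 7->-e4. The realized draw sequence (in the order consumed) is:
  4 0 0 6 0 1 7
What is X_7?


t=0: X=(-3, 6, -4, -3), d=4 → +e3, X_1=(-3, 6, -3, -3)
t=1: X=(-3, 6, -3, -3), d=0 → +e1, X_2=(-2, 6, -3, -3)
t=2: X=(-2, 6, -3, -3), d=0 → +e1, X_3=(-1, 6, -3, -3)
t=3: X=(-1, 6, -3, -3), d=6 → +e4, X_4=(-1, 6, -3, -2)
t=4: X=(-1, 6, -3, -2), d=0 → +e1, X_5=(0, 6, -3, -2)
t=5: X=(0, 6, -3, -2), d=1 → -e1, X_6=(-1, 6, -3, -2)
t=6: X=(-1, 6, -3, -2), d=7 → -e4, X_7=(-1, 6, -3, -3)

(-1, 6, -3, -3)


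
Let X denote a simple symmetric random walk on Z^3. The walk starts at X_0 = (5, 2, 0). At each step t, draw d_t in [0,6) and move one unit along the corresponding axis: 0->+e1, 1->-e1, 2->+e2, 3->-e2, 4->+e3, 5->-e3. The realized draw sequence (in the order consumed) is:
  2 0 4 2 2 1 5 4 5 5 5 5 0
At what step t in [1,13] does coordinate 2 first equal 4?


4

t=0: X=(5, 2, 0), d=2 → +e2, X_1=(5, 3, 0)
t=1: X=(5, 3, 0), d=0 → +e1, X_2=(6, 3, 0)
t=2: X=(6, 3, 0), d=4 → +e3, X_3=(6, 3, 1)
t=3: X=(6, 3, 1), d=2 → +e2, X_4=(6, 4, 1)
t=4: X=(6, 4, 1), d=2 → +e2, X_5=(6, 5, 1)
t=5: X=(6, 5, 1), d=1 → -e1, X_6=(5, 5, 1)
t=6: X=(5, 5, 1), d=5 → -e3, X_7=(5, 5, 0)
t=7: X=(5, 5, 0), d=4 → +e3, X_8=(5, 5, 1)
t=8: X=(5, 5, 1), d=5 → -e3, X_9=(5, 5, 0)
t=9: X=(5, 5, 0), d=5 → -e3, X_10=(5, 5, -1)
t=10: X=(5, 5, -1), d=5 → -e3, X_11=(5, 5, -2)
t=11: X=(5, 5, -2), d=5 → -e3, X_12=(5, 5, -3)
t=12: X=(5, 5, -3), d=0 → +e1, X_13=(6, 5, -3)


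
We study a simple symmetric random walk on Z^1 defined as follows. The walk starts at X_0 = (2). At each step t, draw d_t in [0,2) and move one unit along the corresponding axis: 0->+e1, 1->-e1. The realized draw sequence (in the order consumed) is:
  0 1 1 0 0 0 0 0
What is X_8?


(6)

t=0: X=(2), d=0 → +e1, X_1=(3)
t=1: X=(3), d=1 → -e1, X_2=(2)
t=2: X=(2), d=1 → -e1, X_3=(1)
t=3: X=(1), d=0 → +e1, X_4=(2)
t=4: X=(2), d=0 → +e1, X_5=(3)
t=5: X=(3), d=0 → +e1, X_6=(4)
t=6: X=(4), d=0 → +e1, X_7=(5)
t=7: X=(5), d=0 → +e1, X_8=(6)


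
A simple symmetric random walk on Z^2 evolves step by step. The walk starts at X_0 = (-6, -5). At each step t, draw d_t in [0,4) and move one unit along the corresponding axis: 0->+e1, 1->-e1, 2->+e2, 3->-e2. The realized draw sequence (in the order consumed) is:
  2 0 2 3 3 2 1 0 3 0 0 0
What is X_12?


t=0: X=(-6, -5), d=2 → +e2, X_1=(-6, -4)
t=1: X=(-6, -4), d=0 → +e1, X_2=(-5, -4)
t=2: X=(-5, -4), d=2 → +e2, X_3=(-5, -3)
t=3: X=(-5, -3), d=3 → -e2, X_4=(-5, -4)
t=4: X=(-5, -4), d=3 → -e2, X_5=(-5, -5)
t=5: X=(-5, -5), d=2 → +e2, X_6=(-5, -4)
t=6: X=(-5, -4), d=1 → -e1, X_7=(-6, -4)
t=7: X=(-6, -4), d=0 → +e1, X_8=(-5, -4)
t=8: X=(-5, -4), d=3 → -e2, X_9=(-5, -5)
t=9: X=(-5, -5), d=0 → +e1, X_10=(-4, -5)
t=10: X=(-4, -5), d=0 → +e1, X_11=(-3, -5)
t=11: X=(-3, -5), d=0 → +e1, X_12=(-2, -5)

(-2, -5)


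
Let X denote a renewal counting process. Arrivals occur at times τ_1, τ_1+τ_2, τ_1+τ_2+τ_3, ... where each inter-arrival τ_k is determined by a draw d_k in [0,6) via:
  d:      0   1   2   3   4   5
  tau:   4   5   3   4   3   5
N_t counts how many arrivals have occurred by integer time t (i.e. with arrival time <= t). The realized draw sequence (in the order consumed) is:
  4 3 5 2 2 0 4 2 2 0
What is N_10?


2

draw d_1=4: τ_1=3, arrival time A_1=3
draw d_2=3: τ_2=4, arrival time A_2=7
draw d_3=5: τ_3=5, arrival time A_3=12
draw d_4=2: τ_4=3, arrival time A_4=15
draw d_5=2: τ_5=3, arrival time A_5=18
draw d_6=0: τ_6=4, arrival time A_6=22
draw d_7=4: τ_7=3, arrival time A_7=25
draw d_8=2: τ_8=3, arrival time A_8=28
draw d_9=2: τ_9=3, arrival time A_9=31
draw d_10=0: τ_10=4, arrival time A_10=35
N_t over t=0..10: 0:0 1:0 2:0 3:1 4:1 5:1 6:1 7:2 8:2 9:2 10:2


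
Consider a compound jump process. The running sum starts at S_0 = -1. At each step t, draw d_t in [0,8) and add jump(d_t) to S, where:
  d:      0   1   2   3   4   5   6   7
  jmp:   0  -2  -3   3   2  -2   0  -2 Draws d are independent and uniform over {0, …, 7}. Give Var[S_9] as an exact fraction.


Outcome values over d=0..7: [0, -2, -3, 3, 2, -2, 0, -2]
Σy = -4, Σy² = 34, M = 8
μ = -4/8 = -1/2,  σ² = 34/8 − (-1/2)² = 4
Independent increments: Var[S_9] = 9·σ² = 9·(4) = 36

36


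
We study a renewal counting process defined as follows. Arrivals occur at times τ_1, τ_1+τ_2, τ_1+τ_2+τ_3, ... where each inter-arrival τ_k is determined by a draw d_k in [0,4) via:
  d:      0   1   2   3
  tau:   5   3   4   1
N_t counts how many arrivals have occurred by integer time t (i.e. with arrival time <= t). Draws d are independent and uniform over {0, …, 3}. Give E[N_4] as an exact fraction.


245/256

Inter-arrival values over d=0..3: [5, 3, 4, 1]
Each d has probability 1/4, so the pmf of τ is: f(1) = 1/4, f(3) = 1/4, f(4) = 1/4, f(5) = 1/4
Renewal equation for m(n) = E[N_n]: condition on τ_1 = k (if k <= n, one arrival plus a fresh copy on the remaining n−k steps): m(n) = F(n) + Σ_{k<=n} f(k)·m(n−k), where F(n) = P(τ <= n) and m(0) = 0
m(1) = F(1) = 1/4
m(2) = F(2) + f(1)·m(1) = 1/4 + 1/4·1/4 = 5/16
m(3) = F(3) + f(1)·m(2) = 1/2 + 1/4·5/16 = 37/64
m(4) = F(4) + f(1)·m(3) + f(3)·m(1) = 3/4 + 1/4·37/64 + 1/4·1/4 = 245/256
E[N_4] = m(4) = 245/256


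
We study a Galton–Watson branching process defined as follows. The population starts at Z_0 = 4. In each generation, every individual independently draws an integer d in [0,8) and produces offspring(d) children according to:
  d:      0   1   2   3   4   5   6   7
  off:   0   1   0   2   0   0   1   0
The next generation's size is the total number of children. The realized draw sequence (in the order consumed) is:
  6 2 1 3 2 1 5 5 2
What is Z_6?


0

gen 0: Z_0=4, draws=[6, 2, 1, 3], offspring=[1, 0, 1, 2], Z_1=4
gen 1: Z_1=4, draws=[2, 1, 5, 5], offspring=[0, 1, 0, 0], Z_2=1
gen 2: Z_2=1, draws=[2], offspring=[0], Z_3=0
gen 3: Z_3=0, draws=[], offspring=[], Z_4=0
gen 4: Z_4=0, draws=[], offspring=[], Z_5=0
gen 5: Z_5=0, draws=[], offspring=[], Z_6=0


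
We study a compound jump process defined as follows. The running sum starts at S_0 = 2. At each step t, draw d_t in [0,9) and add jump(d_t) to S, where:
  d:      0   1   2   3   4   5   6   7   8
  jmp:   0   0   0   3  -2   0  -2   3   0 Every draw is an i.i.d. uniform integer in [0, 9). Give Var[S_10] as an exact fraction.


2300/81

Outcome values over d=0..8: [0, 0, 0, 3, -2, 0, -2, 3, 0]
Σy = 2, Σy² = 26, M = 9
μ = 2/9 = 2/9,  σ² = 26/9 − (2/9)² = 230/81
Independent increments: Var[S_10] = 10·σ² = 10·(230/81) = 2300/81


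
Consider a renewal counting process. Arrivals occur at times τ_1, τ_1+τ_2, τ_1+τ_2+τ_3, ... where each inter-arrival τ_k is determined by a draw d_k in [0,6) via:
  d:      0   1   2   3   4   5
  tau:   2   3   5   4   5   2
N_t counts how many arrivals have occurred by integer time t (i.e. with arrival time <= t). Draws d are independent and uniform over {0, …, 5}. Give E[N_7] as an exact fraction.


Inter-arrival values over d=0..5: [2, 3, 5, 4, 5, 2]
Each d has probability 1/6, so the pmf of τ is: f(2) = 1/3, f(3) = 1/6, f(4) = 1/6, f(5) = 1/3
Renewal equation for m(n) = E[N_n]: condition on τ_1 = k (if k <= n, one arrival plus a fresh copy on the remaining n−k steps): m(n) = F(n) + Σ_{k<=n} f(k)·m(n−k), where F(n) = P(τ <= n) and m(0) = 0
m(1) = F(1) = 0
m(2) = F(2) = 1/3
m(3) = F(3) = 1/2
m(4) = F(4) + f(2)·m(2) = 2/3 + 1/3·1/3 = 7/9
m(5) = F(5) + f(2)·m(3) + f(3)·m(2) = 1 + 1/3·1/2 + 1/6·1/3 = 11/9
m(6) = F(6) + f(2)·m(4) + f(3)·m(3) + f(4)·m(2) = 1 + 1/3·7/9 + 1/6·1/2 + 1/6·1/3 = 151/108
m(7) = F(7) + f(2)·m(5) + f(3)·m(4) + f(4)·m(3) + f(5)·m(2) = 1 + 1/3·11/9 + 1/6·7/9 + 1/6·1/2 + 1/3·1/3 = 187/108
E[N_7] = m(7) = 187/108

187/108


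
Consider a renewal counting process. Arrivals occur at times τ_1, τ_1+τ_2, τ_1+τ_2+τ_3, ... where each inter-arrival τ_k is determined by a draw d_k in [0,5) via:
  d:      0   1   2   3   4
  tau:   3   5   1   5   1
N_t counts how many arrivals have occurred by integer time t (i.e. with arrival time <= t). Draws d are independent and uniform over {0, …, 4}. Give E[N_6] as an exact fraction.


30174/15625

Inter-arrival values over d=0..4: [3, 5, 1, 5, 1]
Each d has probability 1/5, so the pmf of τ is: f(1) = 2/5, f(3) = 1/5, f(5) = 2/5
Renewal equation for m(n) = E[N_n]: condition on τ_1 = k (if k <= n, one arrival plus a fresh copy on the remaining n−k steps): m(n) = F(n) + Σ_{k<=n} f(k)·m(n−k), where F(n) = P(τ <= n) and m(0) = 0
m(1) = F(1) = 2/5
m(2) = F(2) + f(1)·m(1) = 2/5 + 2/5·2/5 = 14/25
m(3) = F(3) + f(1)·m(2) = 3/5 + 2/5·14/25 = 103/125
m(4) = F(4) + f(1)·m(3) + f(3)·m(1) = 3/5 + 2/5·103/125 + 1/5·2/5 = 631/625
m(5) = F(5) + f(1)·m(4) + f(3)·m(2) = 1 + 2/5·631/625 + 1/5·14/25 = 4737/3125
m(6) = F(6) + f(1)·m(5) + f(3)·m(3) + f(5)·m(1) = 1 + 2/5·4737/3125 + 1/5·103/125 + 2/5·2/5 = 30174/15625
E[N_6] = m(6) = 30174/15625


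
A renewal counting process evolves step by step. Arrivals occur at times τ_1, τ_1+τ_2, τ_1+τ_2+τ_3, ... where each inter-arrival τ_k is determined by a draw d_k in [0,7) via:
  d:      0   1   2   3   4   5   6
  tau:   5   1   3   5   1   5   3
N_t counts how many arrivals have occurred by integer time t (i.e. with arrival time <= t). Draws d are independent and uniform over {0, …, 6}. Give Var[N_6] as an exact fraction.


7549675356/13841287201

Inter-arrival values over d=0..6: [5, 1, 3, 5, 1, 5, 3]
Each d has probability 1/7, so the pmf of τ is: f(1) = 2/7, f(3) = 2/7, f(5) = 3/7
Let p_n(j) = P(N_n = j), with p_0 = [1]. Condition on τ_1: p_n(0) = P(τ > n), and for j >= 1, p_n(j) = Σ_{k<=n} f(k)·p_{n−k}(j−1)
p_1 = [5/7, 2/7]  (j = 0..1)
p_2 = [5/7, 10/49, 4/49]  (j = 0..2)
p_3 = [3/7, 24/49, 20/343, 8/343]  (j = 0..3)
p_4 = [3/7, 16/49, 76/343, 40/2401, 16/2401]  (j = 0..4)
p_5 = [0, 37/49, 52/343, 208/2401, 80/16807, 32/16807]  (j = 0..5)
p_6 = [0, 3/7, 164/343, 144/2401, 528/16807, 160/117649, 64/117649]  (j = 0..6)
E[N_6] = Σ j·p_6(j) = 200061/117649;  E[N_6²] = Σ j²·p_6(j) = 404373/117649
Var[N_6] = 404373/117649 − (200061/117649)² = 7549675356/13841287201
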